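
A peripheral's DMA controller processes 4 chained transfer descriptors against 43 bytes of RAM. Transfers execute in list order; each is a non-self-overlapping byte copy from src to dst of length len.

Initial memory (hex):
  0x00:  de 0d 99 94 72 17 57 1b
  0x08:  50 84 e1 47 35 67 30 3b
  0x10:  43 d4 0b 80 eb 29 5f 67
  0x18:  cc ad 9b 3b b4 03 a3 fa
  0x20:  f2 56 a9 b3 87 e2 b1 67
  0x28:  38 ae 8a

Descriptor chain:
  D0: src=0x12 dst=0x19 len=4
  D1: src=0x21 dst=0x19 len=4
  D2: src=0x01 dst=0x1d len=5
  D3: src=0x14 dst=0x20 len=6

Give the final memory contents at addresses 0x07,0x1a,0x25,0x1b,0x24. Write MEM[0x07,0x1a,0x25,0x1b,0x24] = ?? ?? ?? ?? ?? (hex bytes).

[0] 0x12->0x19 len=4 : 0b 80 eb 29
[1] 0x21->0x19 len=4 : 56 a9 b3 87
[2] 0x01->0x1d len=5 : 0d 99 94 72 17
[3] 0x14->0x20 len=6 : eb 29 5f 67 cc 56
query mem[0x07]=0x1b, mem[0x1a]=0xa9, mem[0x25]=0x56, mem[0x1b]=0xb3, mem[0x24]=0xcc

MEM[0x07,0x1a,0x25,0x1b,0x24] = 1b a9 56 b3 cc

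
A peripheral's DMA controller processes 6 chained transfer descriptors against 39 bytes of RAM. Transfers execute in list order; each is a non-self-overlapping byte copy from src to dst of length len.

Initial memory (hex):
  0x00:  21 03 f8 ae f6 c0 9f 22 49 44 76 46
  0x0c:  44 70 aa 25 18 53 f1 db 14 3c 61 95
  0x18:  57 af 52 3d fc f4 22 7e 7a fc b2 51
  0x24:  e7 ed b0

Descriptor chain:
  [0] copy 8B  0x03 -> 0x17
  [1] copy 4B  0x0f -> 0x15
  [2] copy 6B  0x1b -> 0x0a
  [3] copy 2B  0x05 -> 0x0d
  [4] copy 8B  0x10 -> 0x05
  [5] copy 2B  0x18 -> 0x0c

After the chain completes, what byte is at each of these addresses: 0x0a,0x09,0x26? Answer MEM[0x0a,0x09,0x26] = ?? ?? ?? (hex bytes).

  after D0: wrote 8B at 0x17 = aef6c09f22494476
  after D1: wrote 4B at 0x15 = 251853f1
  after D2: wrote 6B at 0x0a = 224944767e7a
  after D3: wrote 2B at 0x0d = c09f
  after D4: wrote 8B at 0x05 = 1853f1db14251853
  after D5: wrote 2B at 0x0c = f1c0
query mem[0x0a]=0x25, mem[0x09]=0x14, mem[0x26]=0xb0

MEM[0x0a,0x09,0x26] = 25 14 b0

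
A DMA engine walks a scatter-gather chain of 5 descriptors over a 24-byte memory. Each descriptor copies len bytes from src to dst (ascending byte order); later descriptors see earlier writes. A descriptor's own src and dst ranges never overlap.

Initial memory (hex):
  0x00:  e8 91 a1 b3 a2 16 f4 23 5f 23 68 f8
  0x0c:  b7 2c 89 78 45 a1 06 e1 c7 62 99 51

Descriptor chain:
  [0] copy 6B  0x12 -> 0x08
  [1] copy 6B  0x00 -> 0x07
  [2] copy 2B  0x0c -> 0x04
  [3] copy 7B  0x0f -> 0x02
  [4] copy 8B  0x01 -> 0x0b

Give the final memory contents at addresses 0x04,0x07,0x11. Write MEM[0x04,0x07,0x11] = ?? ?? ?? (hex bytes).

MEM[0x04,0x07,0x11] = a1 c7 c7

[0] 0x12->0x08 len=6 : 06 e1 c7 62 99 51
[1] 0x00->0x07 len=6 : e8 91 a1 b3 a2 16
[2] 0x0c->0x04 len=2 : 16 51
[3] 0x0f->0x02 len=7 : 78 45 a1 06 e1 c7 62
[4] 0x01->0x0b len=8 : 91 78 45 a1 06 e1 c7 62
query mem[0x04]=0xa1, mem[0x07]=0xc7, mem[0x11]=0xc7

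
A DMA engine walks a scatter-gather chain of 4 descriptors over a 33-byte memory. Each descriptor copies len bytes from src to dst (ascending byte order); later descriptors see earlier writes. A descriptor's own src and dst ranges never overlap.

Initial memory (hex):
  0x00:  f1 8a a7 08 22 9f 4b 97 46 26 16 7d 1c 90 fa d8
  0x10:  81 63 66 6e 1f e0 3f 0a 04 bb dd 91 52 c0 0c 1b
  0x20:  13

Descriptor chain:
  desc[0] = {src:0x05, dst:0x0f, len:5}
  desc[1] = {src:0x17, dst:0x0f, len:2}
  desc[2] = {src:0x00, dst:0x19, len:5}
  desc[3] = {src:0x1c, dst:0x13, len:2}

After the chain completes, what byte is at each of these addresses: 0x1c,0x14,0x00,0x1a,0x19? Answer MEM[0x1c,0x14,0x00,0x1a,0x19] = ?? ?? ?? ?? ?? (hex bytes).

[0] 0x05->0x0f len=5 : 9f 4b 97 46 26
[1] 0x17->0x0f len=2 : 0a 04
[2] 0x00->0x19 len=5 : f1 8a a7 08 22
[3] 0x1c->0x13 len=2 : 08 22
query mem[0x1c]=0x08, mem[0x14]=0x22, mem[0x00]=0xf1, mem[0x1a]=0x8a, mem[0x19]=0xf1

MEM[0x1c,0x14,0x00,0x1a,0x19] = 08 22 f1 8a f1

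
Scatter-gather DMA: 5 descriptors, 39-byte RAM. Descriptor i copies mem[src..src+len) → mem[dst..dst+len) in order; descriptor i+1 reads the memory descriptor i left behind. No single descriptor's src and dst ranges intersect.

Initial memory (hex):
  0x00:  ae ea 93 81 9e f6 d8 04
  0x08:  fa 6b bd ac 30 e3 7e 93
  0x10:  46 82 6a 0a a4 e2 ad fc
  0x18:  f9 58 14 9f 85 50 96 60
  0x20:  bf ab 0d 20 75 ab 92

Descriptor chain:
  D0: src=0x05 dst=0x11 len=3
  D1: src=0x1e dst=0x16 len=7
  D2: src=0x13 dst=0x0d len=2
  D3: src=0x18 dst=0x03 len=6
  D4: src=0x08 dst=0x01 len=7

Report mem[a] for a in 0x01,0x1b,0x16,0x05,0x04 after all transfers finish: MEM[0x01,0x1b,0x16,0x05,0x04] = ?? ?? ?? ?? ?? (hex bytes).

  after D0: wrote 3B at 0x11 = f6d804
  after D1: wrote 7B at 0x16 = 9660bfab0d2075
  after D2: wrote 2B at 0x0d = 04a4
  after D3: wrote 6B at 0x03 = bfab0d207550
  after D4: wrote 7B at 0x01 = 506bbdac3004a4
query mem[0x01]=0x50, mem[0x1b]=0x20, mem[0x16]=0x96, mem[0x05]=0x30, mem[0x04]=0xac

MEM[0x01,0x1b,0x16,0x05,0x04] = 50 20 96 30 ac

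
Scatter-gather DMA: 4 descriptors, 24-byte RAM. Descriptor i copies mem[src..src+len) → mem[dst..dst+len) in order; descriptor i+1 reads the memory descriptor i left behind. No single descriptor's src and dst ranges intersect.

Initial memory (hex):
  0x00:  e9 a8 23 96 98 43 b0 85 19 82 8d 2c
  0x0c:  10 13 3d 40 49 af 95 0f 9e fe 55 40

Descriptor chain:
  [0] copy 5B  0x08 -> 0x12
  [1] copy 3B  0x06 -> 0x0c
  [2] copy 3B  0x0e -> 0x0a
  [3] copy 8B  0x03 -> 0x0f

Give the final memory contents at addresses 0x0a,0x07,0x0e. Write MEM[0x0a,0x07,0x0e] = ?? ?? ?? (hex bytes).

#0 dst[0x12+5] := {0x19,0x82,0x8d,0x2c,0x10}
#1 dst[0x0c+3] := {0xb0,0x85,0x19}
#2 dst[0x0a+3] := {0x19,0x40,0x49}
#3 dst[0x0f+8] := {0x96,0x98,0x43,0xb0,0x85,0x19,0x82,0x19}
query mem[0x0a]=0x19, mem[0x07]=0x85, mem[0x0e]=0x19

MEM[0x0a,0x07,0x0e] = 19 85 19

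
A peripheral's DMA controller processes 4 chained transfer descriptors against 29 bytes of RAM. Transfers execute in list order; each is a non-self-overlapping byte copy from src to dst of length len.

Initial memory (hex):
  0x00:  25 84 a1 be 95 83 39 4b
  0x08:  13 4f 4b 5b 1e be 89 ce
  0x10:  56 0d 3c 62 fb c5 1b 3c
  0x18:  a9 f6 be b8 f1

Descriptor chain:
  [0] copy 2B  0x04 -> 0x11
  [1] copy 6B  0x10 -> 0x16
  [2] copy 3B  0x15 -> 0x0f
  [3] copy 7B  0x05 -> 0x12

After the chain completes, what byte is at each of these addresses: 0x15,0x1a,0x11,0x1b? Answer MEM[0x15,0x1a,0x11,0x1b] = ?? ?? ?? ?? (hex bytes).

MEM[0x15,0x1a,0x11,0x1b] = 13 fb 95 c5

  after D0: wrote 2B at 0x11 = 9583
  after D1: wrote 6B at 0x16 = 56958362fbc5
  after D2: wrote 3B at 0x0f = c55695
  after D3: wrote 7B at 0x12 = 83394b134f4b5b
query mem[0x15]=0x13, mem[0x1a]=0xfb, mem[0x11]=0x95, mem[0x1b]=0xc5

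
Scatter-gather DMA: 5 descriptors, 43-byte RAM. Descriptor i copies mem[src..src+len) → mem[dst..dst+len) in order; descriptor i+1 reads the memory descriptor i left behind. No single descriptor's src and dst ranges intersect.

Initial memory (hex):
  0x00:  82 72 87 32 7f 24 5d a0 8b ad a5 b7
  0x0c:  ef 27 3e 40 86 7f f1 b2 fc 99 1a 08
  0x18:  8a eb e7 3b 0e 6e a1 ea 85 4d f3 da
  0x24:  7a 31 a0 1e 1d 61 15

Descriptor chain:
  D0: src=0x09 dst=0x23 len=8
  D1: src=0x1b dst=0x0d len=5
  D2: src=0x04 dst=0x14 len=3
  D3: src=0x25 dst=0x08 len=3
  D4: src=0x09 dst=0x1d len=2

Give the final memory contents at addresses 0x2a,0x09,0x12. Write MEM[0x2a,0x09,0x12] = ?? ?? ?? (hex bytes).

MEM[0x2a,0x09,0x12] = 86 ef f1

  after D0: wrote 8B at 0x23 = ada5b7ef273e4086
  after D1: wrote 5B at 0x0d = 3b0e6ea1ea
  after D2: wrote 3B at 0x14 = 7f245d
  after D3: wrote 3B at 0x08 = b7ef27
  after D4: wrote 2B at 0x1d = ef27
query mem[0x2a]=0x86, mem[0x09]=0xef, mem[0x12]=0xf1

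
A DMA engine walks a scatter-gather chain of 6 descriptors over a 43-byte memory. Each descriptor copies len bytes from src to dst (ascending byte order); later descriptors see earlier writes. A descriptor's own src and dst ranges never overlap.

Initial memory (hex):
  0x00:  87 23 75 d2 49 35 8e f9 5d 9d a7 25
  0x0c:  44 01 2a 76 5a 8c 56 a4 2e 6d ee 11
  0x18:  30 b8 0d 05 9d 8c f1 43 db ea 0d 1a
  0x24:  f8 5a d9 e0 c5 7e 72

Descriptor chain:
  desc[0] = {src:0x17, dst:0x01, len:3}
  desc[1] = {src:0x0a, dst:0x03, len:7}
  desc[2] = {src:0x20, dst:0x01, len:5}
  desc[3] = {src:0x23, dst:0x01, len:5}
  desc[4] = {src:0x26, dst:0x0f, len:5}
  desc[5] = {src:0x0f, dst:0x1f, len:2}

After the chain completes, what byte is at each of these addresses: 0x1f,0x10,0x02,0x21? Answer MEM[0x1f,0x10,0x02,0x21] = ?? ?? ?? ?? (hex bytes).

[0] 0x17->0x01 len=3 : 11 30 b8
[1] 0x0a->0x03 len=7 : a7 25 44 01 2a 76 5a
[2] 0x20->0x01 len=5 : db ea 0d 1a f8
[3] 0x23->0x01 len=5 : 1a f8 5a d9 e0
[4] 0x26->0x0f len=5 : d9 e0 c5 7e 72
[5] 0x0f->0x1f len=2 : d9 e0
query mem[0x1f]=0xd9, mem[0x10]=0xe0, mem[0x02]=0xf8, mem[0x21]=0xea

MEM[0x1f,0x10,0x02,0x21] = d9 e0 f8 ea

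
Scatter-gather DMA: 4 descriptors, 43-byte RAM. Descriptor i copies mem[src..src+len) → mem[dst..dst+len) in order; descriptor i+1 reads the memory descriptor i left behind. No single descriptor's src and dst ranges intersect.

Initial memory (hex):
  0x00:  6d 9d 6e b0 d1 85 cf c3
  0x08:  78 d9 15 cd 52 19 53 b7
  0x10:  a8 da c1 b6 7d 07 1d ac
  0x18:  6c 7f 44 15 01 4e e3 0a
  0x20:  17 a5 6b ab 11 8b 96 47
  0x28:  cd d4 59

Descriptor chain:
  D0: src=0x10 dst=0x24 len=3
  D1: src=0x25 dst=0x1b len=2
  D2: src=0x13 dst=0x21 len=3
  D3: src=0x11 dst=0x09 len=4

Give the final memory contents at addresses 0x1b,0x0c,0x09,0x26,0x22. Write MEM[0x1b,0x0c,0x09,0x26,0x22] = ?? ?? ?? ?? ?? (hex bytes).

MEM[0x1b,0x0c,0x09,0x26,0x22] = da 7d da c1 7d

  after D0: wrote 3B at 0x24 = a8dac1
  after D1: wrote 2B at 0x1b = dac1
  after D2: wrote 3B at 0x21 = b67d07
  after D3: wrote 4B at 0x09 = dac1b67d
query mem[0x1b]=0xda, mem[0x0c]=0x7d, mem[0x09]=0xda, mem[0x26]=0xc1, mem[0x22]=0x7d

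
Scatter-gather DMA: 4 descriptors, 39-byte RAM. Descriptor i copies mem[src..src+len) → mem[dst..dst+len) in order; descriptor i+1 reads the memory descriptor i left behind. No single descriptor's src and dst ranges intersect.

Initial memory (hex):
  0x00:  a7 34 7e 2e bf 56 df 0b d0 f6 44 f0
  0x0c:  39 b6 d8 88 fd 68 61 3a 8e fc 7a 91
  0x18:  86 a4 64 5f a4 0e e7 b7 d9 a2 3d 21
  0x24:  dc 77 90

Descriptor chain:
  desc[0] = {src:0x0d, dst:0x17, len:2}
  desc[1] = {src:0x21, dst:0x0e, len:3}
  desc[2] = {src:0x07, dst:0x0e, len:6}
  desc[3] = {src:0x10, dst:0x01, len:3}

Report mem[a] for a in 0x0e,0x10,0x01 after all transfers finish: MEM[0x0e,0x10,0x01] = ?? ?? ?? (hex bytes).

[0] 0x0d->0x17 len=2 : b6 d8
[1] 0x21->0x0e len=3 : a2 3d 21
[2] 0x07->0x0e len=6 : 0b d0 f6 44 f0 39
[3] 0x10->0x01 len=3 : f6 44 f0
query mem[0x0e]=0x0b, mem[0x10]=0xf6, mem[0x01]=0xf6

MEM[0x0e,0x10,0x01] = 0b f6 f6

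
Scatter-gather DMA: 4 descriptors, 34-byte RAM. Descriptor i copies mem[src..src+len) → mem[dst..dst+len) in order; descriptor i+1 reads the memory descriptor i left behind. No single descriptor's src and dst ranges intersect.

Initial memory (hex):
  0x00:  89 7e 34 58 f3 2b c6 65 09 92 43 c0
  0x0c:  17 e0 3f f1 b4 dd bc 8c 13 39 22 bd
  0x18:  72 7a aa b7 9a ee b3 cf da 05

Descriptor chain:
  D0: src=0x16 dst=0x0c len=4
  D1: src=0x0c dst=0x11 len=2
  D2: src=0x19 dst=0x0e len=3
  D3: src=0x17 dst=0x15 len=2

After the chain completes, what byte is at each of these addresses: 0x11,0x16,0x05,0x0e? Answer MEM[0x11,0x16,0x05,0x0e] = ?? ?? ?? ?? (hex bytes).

[0] 0x16->0x0c len=4 : 22 bd 72 7a
[1] 0x0c->0x11 len=2 : 22 bd
[2] 0x19->0x0e len=3 : 7a aa b7
[3] 0x17->0x15 len=2 : bd 72
query mem[0x11]=0x22, mem[0x16]=0x72, mem[0x05]=0x2b, mem[0x0e]=0x7a

MEM[0x11,0x16,0x05,0x0e] = 22 72 2b 7a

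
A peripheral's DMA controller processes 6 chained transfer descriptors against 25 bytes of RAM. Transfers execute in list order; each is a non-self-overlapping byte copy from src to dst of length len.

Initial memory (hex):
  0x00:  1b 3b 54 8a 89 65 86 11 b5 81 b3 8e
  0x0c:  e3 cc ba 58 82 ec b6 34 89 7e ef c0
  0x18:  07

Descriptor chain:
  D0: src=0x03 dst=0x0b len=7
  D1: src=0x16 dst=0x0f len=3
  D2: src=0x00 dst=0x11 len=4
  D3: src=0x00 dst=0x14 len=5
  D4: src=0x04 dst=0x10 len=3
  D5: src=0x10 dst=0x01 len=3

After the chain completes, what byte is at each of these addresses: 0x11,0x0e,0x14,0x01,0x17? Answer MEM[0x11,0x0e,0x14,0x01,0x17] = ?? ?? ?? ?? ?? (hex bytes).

[0] 0x03->0x0b len=7 : 8a 89 65 86 11 b5 81
[1] 0x16->0x0f len=3 : ef c0 07
[2] 0x00->0x11 len=4 : 1b 3b 54 8a
[3] 0x00->0x14 len=5 : 1b 3b 54 8a 89
[4] 0x04->0x10 len=3 : 89 65 86
[5] 0x10->0x01 len=3 : 89 65 86
query mem[0x11]=0x65, mem[0x0e]=0x86, mem[0x14]=0x1b, mem[0x01]=0x89, mem[0x17]=0x8a

MEM[0x11,0x0e,0x14,0x01,0x17] = 65 86 1b 89 8a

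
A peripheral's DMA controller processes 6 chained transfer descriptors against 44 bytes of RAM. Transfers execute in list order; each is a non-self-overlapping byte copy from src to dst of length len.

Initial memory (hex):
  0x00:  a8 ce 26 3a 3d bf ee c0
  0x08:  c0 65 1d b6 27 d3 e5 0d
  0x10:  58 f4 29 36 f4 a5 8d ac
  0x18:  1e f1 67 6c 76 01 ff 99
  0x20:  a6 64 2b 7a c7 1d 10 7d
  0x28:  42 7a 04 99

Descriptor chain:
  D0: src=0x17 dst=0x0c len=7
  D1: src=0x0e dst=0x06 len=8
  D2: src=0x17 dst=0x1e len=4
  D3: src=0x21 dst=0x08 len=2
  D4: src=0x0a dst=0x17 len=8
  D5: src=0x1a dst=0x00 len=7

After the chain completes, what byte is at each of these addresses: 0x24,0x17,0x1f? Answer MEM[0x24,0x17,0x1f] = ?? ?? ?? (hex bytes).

MEM[0x24,0x17,0x1f] = c7 01 1e

#0 dst[0x0c+7] := {0xac,0x1e,0xf1,0x67,0x6c,0x76,0x01}
#1 dst[0x06+8] := {0xf1,0x67,0x6c,0x76,0x01,0x36,0xf4,0xa5}
#2 dst[0x1e+4] := {0xac,0x1e,0xf1,0x67}
#3 dst[0x08+2] := {0x67,0x2b}
#4 dst[0x17+8] := {0x01,0x36,0xf4,0xa5,0xf1,0x67,0x6c,0x76}
#5 dst[0x00+7] := {0xa5,0xf1,0x67,0x6c,0x76,0x1e,0xf1}
query mem[0x24]=0xc7, mem[0x17]=0x01, mem[0x1f]=0x1e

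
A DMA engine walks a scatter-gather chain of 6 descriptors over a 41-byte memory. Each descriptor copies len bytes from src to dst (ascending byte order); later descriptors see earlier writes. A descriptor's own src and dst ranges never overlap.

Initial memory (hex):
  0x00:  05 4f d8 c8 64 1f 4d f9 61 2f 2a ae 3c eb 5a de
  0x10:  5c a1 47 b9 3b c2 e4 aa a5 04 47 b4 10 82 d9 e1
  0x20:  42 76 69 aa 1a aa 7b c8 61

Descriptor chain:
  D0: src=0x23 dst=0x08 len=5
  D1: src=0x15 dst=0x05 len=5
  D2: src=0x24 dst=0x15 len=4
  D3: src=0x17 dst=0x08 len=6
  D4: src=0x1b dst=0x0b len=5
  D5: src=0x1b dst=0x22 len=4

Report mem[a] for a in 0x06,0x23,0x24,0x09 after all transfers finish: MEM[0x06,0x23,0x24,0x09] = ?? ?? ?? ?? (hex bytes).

MEM[0x06,0x23,0x24,0x09] = e4 10 82 c8

#0 dst[0x08+5] := {0xaa,0x1a,0xaa,0x7b,0xc8}
#1 dst[0x05+5] := {0xc2,0xe4,0xaa,0xa5,0x04}
#2 dst[0x15+4] := {0x1a,0xaa,0x7b,0xc8}
#3 dst[0x08+6] := {0x7b,0xc8,0x04,0x47,0xb4,0x10}
#4 dst[0x0b+5] := {0xb4,0x10,0x82,0xd9,0xe1}
#5 dst[0x22+4] := {0xb4,0x10,0x82,0xd9}
query mem[0x06]=0xe4, mem[0x23]=0x10, mem[0x24]=0x82, mem[0x09]=0xc8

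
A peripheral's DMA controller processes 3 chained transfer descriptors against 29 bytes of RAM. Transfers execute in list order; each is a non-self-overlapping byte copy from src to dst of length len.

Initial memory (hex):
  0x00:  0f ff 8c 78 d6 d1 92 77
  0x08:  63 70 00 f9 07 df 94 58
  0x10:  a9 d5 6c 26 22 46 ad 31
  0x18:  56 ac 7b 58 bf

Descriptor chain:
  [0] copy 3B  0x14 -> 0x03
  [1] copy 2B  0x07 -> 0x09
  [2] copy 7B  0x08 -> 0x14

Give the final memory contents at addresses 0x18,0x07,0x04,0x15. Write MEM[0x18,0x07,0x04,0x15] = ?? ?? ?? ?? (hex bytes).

MEM[0x18,0x07,0x04,0x15] = 07 77 46 77

  after D0: wrote 3B at 0x03 = 2246ad
  after D1: wrote 2B at 0x09 = 7763
  after D2: wrote 7B at 0x14 = 637763f907df94
query mem[0x18]=0x07, mem[0x07]=0x77, mem[0x04]=0x46, mem[0x15]=0x77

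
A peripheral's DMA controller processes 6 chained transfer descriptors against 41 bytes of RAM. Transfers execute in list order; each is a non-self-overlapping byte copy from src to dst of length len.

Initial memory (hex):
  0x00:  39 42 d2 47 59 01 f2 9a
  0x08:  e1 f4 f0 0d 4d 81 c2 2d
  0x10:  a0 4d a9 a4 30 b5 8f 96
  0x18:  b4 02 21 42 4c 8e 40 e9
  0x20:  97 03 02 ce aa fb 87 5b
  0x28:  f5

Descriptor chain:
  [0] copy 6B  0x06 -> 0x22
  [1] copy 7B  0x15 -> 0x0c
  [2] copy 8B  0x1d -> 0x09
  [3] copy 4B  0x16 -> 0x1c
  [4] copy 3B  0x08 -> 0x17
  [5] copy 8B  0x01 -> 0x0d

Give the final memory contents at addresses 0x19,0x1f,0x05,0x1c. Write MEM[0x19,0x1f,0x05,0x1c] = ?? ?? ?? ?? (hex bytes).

[0] 0x06->0x22 len=6 : f2 9a e1 f4 f0 0d
[1] 0x15->0x0c len=7 : b5 8f 96 b4 02 21 42
[2] 0x1d->0x09 len=8 : 8e 40 e9 97 03 f2 9a e1
[3] 0x16->0x1c len=4 : 8f 96 b4 02
[4] 0x08->0x17 len=3 : e1 8e 40
[5] 0x01->0x0d len=8 : 42 d2 47 59 01 f2 9a e1
query mem[0x19]=0x40, mem[0x1f]=0x02, mem[0x05]=0x01, mem[0x1c]=0x8f

MEM[0x19,0x1f,0x05,0x1c] = 40 02 01 8f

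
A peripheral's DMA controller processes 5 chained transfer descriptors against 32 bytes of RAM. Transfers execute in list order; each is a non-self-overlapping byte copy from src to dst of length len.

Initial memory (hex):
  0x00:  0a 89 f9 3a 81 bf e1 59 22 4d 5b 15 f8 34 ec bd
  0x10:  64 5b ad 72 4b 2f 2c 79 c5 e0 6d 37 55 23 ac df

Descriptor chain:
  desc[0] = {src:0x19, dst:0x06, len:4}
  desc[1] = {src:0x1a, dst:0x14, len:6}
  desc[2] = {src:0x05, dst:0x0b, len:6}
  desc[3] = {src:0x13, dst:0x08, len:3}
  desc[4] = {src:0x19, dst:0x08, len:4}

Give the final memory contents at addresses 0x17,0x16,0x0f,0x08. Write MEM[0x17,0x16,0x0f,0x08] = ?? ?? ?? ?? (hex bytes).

#0 dst[0x06+4] := {0xe0,0x6d,0x37,0x55}
#1 dst[0x14+6] := {0x6d,0x37,0x55,0x23,0xac,0xdf}
#2 dst[0x0b+6] := {0xbf,0xe0,0x6d,0x37,0x55,0x5b}
#3 dst[0x08+3] := {0x72,0x6d,0x37}
#4 dst[0x08+4] := {0xdf,0x6d,0x37,0x55}
query mem[0x17]=0x23, mem[0x16]=0x55, mem[0x0f]=0x55, mem[0x08]=0xdf

MEM[0x17,0x16,0x0f,0x08] = 23 55 55 df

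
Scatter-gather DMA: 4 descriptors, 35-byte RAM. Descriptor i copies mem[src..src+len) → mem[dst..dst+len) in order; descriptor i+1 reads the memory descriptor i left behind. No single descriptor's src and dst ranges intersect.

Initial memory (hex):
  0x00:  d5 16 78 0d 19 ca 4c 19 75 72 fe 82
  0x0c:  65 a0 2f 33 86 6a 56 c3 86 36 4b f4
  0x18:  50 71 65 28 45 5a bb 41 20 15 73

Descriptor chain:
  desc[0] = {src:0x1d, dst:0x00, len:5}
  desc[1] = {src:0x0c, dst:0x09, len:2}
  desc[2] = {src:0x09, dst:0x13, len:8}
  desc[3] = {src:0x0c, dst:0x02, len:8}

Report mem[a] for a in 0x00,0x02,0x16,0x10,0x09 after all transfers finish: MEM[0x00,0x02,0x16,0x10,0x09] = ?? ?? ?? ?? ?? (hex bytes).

MEM[0x00,0x02,0x16,0x10,0x09] = 5a 65 65 86 65

[0] 0x1d->0x00 len=5 : 5a bb 41 20 15
[1] 0x0c->0x09 len=2 : 65 a0
[2] 0x09->0x13 len=8 : 65 a0 82 65 a0 2f 33 86
[3] 0x0c->0x02 len=8 : 65 a0 2f 33 86 6a 56 65
query mem[0x00]=0x5a, mem[0x02]=0x65, mem[0x16]=0x65, mem[0x10]=0x86, mem[0x09]=0x65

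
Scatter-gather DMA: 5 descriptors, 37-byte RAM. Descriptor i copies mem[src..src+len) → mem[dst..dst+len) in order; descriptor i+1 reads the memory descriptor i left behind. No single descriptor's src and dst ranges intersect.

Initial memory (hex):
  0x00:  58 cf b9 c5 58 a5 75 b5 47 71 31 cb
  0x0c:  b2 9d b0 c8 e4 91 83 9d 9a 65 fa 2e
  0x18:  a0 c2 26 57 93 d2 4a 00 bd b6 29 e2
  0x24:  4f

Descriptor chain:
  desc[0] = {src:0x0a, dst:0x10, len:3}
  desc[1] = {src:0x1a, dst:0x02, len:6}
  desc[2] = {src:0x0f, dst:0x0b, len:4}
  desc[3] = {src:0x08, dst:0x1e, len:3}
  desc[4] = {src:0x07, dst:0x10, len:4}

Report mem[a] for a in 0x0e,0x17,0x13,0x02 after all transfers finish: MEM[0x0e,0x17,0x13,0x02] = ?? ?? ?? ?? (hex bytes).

MEM[0x0e,0x17,0x13,0x02] = b2 2e 31 26

#0 dst[0x10+3] := {0x31,0xcb,0xb2}
#1 dst[0x02+6] := {0x26,0x57,0x93,0xd2,0x4a,0x00}
#2 dst[0x0b+4] := {0xc8,0x31,0xcb,0xb2}
#3 dst[0x1e+3] := {0x47,0x71,0x31}
#4 dst[0x10+4] := {0x00,0x47,0x71,0x31}
query mem[0x0e]=0xb2, mem[0x17]=0x2e, mem[0x13]=0x31, mem[0x02]=0x26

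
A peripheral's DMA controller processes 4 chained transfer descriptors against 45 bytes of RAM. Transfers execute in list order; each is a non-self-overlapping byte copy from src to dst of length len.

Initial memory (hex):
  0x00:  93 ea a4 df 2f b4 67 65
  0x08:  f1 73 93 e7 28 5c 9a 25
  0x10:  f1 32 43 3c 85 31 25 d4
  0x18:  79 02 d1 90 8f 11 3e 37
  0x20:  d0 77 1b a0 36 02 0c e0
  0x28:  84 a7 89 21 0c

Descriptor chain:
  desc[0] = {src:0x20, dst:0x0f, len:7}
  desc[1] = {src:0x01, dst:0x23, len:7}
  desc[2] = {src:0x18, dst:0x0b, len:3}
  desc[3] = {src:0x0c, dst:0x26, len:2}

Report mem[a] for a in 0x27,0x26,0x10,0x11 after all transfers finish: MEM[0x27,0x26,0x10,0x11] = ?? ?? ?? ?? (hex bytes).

MEM[0x27,0x26,0x10,0x11] = d1 02 77 1b

#0 dst[0x0f+7] := {0xd0,0x77,0x1b,0xa0,0x36,0x02,0x0c}
#1 dst[0x23+7] := {0xea,0xa4,0xdf,0x2f,0xb4,0x67,0x65}
#2 dst[0x0b+3] := {0x79,0x02,0xd1}
#3 dst[0x26+2] := {0x02,0xd1}
query mem[0x27]=0xd1, mem[0x26]=0x02, mem[0x10]=0x77, mem[0x11]=0x1b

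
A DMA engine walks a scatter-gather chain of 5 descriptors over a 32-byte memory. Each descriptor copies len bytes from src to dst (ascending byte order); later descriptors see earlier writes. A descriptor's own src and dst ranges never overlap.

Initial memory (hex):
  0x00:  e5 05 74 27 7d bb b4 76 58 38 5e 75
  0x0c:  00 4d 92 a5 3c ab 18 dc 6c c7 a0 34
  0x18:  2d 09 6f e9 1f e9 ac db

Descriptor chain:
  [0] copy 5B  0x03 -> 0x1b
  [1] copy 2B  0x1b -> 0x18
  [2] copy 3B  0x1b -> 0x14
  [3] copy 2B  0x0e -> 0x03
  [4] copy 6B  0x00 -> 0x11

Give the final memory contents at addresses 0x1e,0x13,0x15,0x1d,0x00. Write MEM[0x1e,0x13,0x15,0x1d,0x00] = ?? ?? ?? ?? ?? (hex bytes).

MEM[0x1e,0x13,0x15,0x1d,0x00] = b4 74 a5 bb e5

  after D0: wrote 5B at 0x1b = 277dbbb476
  after D1: wrote 2B at 0x18 = 277d
  after D2: wrote 3B at 0x14 = 277dbb
  after D3: wrote 2B at 0x03 = 92a5
  after D4: wrote 6B at 0x11 = e5057492a5bb
query mem[0x1e]=0xb4, mem[0x13]=0x74, mem[0x15]=0xa5, mem[0x1d]=0xbb, mem[0x00]=0xe5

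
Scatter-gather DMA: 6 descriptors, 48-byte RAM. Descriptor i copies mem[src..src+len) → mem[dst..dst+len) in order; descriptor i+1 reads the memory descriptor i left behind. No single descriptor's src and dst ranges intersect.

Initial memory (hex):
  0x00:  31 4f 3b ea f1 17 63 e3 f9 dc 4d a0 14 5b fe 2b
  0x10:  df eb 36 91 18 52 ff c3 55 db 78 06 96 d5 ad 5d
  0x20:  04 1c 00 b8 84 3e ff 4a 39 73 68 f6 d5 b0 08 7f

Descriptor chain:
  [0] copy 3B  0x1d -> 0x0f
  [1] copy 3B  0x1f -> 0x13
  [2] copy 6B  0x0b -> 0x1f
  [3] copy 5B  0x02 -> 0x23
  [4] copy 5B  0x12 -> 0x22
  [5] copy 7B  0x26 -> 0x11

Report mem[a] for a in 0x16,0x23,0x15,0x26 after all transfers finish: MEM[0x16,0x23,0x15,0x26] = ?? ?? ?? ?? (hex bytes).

MEM[0x16,0x23,0x15,0x26] = f6 5d 68 ff

  after D0: wrote 3B at 0x0f = d5ad5d
  after D1: wrote 3B at 0x13 = 5d041c
  after D2: wrote 6B at 0x1f = a0145bfed5ad
  after D3: wrote 5B at 0x23 = 3beaf11763
  after D4: wrote 5B at 0x22 = 365d041cff
  after D5: wrote 7B at 0x11 = ff63397368f6d5
query mem[0x16]=0xf6, mem[0x23]=0x5d, mem[0x15]=0x68, mem[0x26]=0xff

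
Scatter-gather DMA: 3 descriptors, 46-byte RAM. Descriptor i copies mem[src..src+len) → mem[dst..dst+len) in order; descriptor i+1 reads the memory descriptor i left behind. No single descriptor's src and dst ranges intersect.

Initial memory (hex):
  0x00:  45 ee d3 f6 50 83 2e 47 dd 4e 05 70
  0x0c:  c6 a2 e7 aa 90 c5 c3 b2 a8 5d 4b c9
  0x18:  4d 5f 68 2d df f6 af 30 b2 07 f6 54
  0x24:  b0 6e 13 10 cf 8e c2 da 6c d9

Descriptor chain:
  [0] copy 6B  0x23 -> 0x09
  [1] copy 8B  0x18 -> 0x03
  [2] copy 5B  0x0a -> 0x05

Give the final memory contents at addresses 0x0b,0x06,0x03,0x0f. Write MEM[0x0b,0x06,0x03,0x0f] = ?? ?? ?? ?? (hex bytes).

[0] 0x23->0x09 len=6 : 54 b0 6e 13 10 cf
[1] 0x18->0x03 len=8 : 4d 5f 68 2d df f6 af 30
[2] 0x0a->0x05 len=5 : 30 6e 13 10 cf
query mem[0x0b]=0x6e, mem[0x06]=0x6e, mem[0x03]=0x4d, mem[0x0f]=0xaa

MEM[0x0b,0x06,0x03,0x0f] = 6e 6e 4d aa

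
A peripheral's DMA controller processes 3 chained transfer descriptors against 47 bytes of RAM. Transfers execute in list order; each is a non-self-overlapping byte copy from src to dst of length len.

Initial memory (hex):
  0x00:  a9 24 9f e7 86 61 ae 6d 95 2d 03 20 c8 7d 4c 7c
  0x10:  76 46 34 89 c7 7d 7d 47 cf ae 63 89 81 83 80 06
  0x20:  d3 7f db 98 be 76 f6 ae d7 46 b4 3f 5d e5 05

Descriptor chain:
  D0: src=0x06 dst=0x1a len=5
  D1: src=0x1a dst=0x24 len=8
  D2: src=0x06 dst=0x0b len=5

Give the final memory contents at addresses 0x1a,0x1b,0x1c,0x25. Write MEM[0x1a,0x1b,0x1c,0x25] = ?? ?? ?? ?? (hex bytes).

MEM[0x1a,0x1b,0x1c,0x25] = ae 6d 95 6d

D0: mem[0x1a..0x1e] <- [ae 6d 95 2d 03]
D1: mem[0x24..0x2b] <- [ae 6d 95 2d 03 06 d3 7f]
D2: mem[0x0b..0x0f] <- [ae 6d 95 2d 03]
query mem[0x1a]=0xae, mem[0x1b]=0x6d, mem[0x1c]=0x95, mem[0x25]=0x6d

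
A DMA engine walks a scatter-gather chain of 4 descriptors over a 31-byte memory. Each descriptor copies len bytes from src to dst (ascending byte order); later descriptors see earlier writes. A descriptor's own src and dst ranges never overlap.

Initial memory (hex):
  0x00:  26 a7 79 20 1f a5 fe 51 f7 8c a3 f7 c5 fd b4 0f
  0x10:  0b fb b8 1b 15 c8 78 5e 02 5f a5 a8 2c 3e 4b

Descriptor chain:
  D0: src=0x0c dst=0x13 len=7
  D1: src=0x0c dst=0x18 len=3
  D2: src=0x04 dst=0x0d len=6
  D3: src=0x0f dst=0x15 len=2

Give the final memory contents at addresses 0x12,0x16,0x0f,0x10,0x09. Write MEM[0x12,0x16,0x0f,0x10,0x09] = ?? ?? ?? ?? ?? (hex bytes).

MEM[0x12,0x16,0x0f,0x10,0x09] = 8c 51 fe 51 8c

[0] 0x0c->0x13 len=7 : c5 fd b4 0f 0b fb b8
[1] 0x0c->0x18 len=3 : c5 fd b4
[2] 0x04->0x0d len=6 : 1f a5 fe 51 f7 8c
[3] 0x0f->0x15 len=2 : fe 51
query mem[0x12]=0x8c, mem[0x16]=0x51, mem[0x0f]=0xfe, mem[0x10]=0x51, mem[0x09]=0x8c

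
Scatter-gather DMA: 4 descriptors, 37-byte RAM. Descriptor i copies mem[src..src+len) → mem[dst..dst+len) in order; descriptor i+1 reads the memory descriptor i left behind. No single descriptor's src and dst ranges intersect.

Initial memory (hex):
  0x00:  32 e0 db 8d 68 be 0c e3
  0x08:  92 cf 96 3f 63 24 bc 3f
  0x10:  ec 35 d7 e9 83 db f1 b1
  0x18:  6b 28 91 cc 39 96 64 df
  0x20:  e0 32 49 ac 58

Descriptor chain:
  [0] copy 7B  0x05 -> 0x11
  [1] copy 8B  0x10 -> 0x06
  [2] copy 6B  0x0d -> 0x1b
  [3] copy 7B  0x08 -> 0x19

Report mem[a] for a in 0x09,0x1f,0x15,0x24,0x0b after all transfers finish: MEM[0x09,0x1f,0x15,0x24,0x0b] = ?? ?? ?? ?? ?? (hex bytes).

MEM[0x09,0x1f,0x15,0x24,0x0b] = e3 bc cf 58 cf

  after D0: wrote 7B at 0x11 = be0ce392cf963f
  after D1: wrote 8B at 0x06 = ecbe0ce392cf963f
  after D2: wrote 6B at 0x1b = 3fbc3fecbe0c
  after D3: wrote 7B at 0x19 = 0ce392cf963fbc
query mem[0x09]=0xe3, mem[0x1f]=0xbc, mem[0x15]=0xcf, mem[0x24]=0x58, mem[0x0b]=0xcf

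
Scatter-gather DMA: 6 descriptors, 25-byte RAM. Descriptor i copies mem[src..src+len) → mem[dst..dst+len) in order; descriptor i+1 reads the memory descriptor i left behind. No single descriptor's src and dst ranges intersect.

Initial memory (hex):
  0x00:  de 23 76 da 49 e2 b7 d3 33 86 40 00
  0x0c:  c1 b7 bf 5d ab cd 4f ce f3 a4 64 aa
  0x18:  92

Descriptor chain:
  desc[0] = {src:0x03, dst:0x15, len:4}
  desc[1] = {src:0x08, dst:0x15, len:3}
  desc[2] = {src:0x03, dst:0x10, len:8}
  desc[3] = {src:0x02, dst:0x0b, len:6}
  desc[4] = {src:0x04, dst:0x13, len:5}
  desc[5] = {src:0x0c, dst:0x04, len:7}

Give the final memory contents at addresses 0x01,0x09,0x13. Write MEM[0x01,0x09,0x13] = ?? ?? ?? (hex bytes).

#0 dst[0x15+4] := {0xda,0x49,0xe2,0xb7}
#1 dst[0x15+3] := {0x33,0x86,0x40}
#2 dst[0x10+8] := {0xda,0x49,0xe2,0xb7,0xd3,0x33,0x86,0x40}
#3 dst[0x0b+6] := {0x76,0xda,0x49,0xe2,0xb7,0xd3}
#4 dst[0x13+5] := {0x49,0xe2,0xb7,0xd3,0x33}
#5 dst[0x04+7] := {0xda,0x49,0xe2,0xb7,0xd3,0x49,0xe2}
query mem[0x01]=0x23, mem[0x09]=0x49, mem[0x13]=0x49

MEM[0x01,0x09,0x13] = 23 49 49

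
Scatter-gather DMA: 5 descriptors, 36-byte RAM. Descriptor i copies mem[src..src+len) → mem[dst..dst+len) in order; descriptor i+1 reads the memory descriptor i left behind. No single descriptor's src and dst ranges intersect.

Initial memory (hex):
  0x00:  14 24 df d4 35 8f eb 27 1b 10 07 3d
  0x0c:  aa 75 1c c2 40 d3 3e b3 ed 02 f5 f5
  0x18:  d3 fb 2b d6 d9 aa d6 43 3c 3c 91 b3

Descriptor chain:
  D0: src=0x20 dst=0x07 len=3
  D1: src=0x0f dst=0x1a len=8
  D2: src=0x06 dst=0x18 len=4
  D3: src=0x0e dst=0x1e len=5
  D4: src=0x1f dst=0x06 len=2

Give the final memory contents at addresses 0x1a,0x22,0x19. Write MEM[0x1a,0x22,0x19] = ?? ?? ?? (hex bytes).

MEM[0x1a,0x22,0x19] = 3c 3e 3c

[0] 0x20->0x07 len=3 : 3c 3c 91
[1] 0x0f->0x1a len=8 : c2 40 d3 3e b3 ed 02 f5
[2] 0x06->0x18 len=4 : eb 3c 3c 91
[3] 0x0e->0x1e len=5 : 1c c2 40 d3 3e
[4] 0x1f->0x06 len=2 : c2 40
query mem[0x1a]=0x3c, mem[0x22]=0x3e, mem[0x19]=0x3c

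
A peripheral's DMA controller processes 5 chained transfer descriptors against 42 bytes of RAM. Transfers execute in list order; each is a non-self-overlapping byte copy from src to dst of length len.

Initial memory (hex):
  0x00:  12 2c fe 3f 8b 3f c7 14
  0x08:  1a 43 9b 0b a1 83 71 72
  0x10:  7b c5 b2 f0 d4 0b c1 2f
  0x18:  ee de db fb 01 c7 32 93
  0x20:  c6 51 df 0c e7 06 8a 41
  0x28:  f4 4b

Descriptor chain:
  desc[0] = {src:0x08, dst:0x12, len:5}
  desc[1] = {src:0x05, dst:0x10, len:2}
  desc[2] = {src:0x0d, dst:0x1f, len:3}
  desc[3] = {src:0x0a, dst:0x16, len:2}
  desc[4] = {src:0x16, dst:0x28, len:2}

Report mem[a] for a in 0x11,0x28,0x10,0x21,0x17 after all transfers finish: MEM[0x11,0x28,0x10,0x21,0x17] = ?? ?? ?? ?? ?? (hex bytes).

  after D0: wrote 5B at 0x12 = 1a439b0ba1
  after D1: wrote 2B at 0x10 = 3fc7
  after D2: wrote 3B at 0x1f = 837172
  after D3: wrote 2B at 0x16 = 9b0b
  after D4: wrote 2B at 0x28 = 9b0b
query mem[0x11]=0xc7, mem[0x28]=0x9b, mem[0x10]=0x3f, mem[0x21]=0x72, mem[0x17]=0x0b

MEM[0x11,0x28,0x10,0x21,0x17] = c7 9b 3f 72 0b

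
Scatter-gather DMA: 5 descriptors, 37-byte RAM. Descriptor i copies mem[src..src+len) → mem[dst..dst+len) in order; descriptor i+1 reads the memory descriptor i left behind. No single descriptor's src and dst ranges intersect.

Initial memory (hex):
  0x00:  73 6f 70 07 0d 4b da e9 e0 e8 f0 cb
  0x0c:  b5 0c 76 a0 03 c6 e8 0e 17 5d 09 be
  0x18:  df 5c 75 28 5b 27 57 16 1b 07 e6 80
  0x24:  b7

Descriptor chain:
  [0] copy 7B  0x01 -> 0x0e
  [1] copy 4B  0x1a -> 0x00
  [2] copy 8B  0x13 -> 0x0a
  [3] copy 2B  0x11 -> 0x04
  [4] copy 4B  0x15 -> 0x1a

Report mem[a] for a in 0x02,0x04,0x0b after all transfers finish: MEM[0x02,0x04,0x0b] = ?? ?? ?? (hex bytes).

MEM[0x02,0x04,0x0b] = 5b 75 e9

#0 dst[0x0e+7] := {0x6f,0x70,0x07,0x0d,0x4b,0xda,0xe9}
#1 dst[0x00+4] := {0x75,0x28,0x5b,0x27}
#2 dst[0x0a+8] := {0xda,0xe9,0x5d,0x09,0xbe,0xdf,0x5c,0x75}
#3 dst[0x04+2] := {0x75,0x4b}
#4 dst[0x1a+4] := {0x5d,0x09,0xbe,0xdf}
query mem[0x02]=0x5b, mem[0x04]=0x75, mem[0x0b]=0xe9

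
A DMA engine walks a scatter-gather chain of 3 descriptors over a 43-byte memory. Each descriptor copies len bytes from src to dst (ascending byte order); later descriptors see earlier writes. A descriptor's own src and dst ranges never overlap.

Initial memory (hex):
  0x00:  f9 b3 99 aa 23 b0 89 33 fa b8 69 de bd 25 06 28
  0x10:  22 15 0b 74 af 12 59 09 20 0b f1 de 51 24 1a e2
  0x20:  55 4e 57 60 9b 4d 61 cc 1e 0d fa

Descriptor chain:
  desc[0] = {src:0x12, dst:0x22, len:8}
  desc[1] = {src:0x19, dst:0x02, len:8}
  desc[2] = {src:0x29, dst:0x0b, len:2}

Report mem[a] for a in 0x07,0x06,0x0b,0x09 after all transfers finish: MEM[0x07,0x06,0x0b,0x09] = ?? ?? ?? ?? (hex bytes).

#0 dst[0x22+8] := {0x0b,0x74,0xaf,0x12,0x59,0x09,0x20,0x0b}
#1 dst[0x02+8] := {0x0b,0xf1,0xde,0x51,0x24,0x1a,0xe2,0x55}
#2 dst[0x0b+2] := {0x0b,0xfa}
query mem[0x07]=0x1a, mem[0x06]=0x24, mem[0x0b]=0x0b, mem[0x09]=0x55

MEM[0x07,0x06,0x0b,0x09] = 1a 24 0b 55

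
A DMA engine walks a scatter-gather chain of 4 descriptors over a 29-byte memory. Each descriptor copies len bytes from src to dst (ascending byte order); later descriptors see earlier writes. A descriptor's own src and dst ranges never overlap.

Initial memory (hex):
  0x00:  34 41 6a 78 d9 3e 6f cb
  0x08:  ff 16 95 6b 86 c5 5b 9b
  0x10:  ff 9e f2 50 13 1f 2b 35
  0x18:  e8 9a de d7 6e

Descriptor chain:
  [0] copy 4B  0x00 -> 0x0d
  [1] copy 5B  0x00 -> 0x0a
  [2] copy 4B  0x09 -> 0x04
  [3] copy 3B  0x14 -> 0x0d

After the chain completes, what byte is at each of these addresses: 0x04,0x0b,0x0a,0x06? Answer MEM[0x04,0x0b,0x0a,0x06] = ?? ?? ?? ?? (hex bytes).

  after D0: wrote 4B at 0x0d = 34416a78
  after D1: wrote 5B at 0x0a = 34416a78d9
  after D2: wrote 4B at 0x04 = 1634416a
  after D3: wrote 3B at 0x0d = 131f2b
query mem[0x04]=0x16, mem[0x0b]=0x41, mem[0x0a]=0x34, mem[0x06]=0x41

MEM[0x04,0x0b,0x0a,0x06] = 16 41 34 41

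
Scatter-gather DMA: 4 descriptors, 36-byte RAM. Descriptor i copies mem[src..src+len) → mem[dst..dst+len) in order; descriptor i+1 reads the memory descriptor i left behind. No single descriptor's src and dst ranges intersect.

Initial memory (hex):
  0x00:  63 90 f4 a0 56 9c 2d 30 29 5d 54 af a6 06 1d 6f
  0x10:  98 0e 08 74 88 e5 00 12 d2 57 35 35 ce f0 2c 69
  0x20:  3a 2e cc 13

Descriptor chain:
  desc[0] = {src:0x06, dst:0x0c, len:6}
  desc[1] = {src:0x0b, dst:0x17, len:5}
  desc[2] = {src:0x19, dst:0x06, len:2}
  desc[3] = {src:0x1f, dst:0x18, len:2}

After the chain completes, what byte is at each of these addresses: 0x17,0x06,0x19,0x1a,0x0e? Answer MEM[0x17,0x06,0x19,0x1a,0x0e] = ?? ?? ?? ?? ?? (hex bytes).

  after D0: wrote 6B at 0x0c = 2d30295d54af
  after D1: wrote 5B at 0x17 = af2d30295d
  after D2: wrote 2B at 0x06 = 3029
  after D3: wrote 2B at 0x18 = 693a
query mem[0x17]=0xaf, mem[0x06]=0x30, mem[0x19]=0x3a, mem[0x1a]=0x29, mem[0x0e]=0x29

MEM[0x17,0x06,0x19,0x1a,0x0e] = af 30 3a 29 29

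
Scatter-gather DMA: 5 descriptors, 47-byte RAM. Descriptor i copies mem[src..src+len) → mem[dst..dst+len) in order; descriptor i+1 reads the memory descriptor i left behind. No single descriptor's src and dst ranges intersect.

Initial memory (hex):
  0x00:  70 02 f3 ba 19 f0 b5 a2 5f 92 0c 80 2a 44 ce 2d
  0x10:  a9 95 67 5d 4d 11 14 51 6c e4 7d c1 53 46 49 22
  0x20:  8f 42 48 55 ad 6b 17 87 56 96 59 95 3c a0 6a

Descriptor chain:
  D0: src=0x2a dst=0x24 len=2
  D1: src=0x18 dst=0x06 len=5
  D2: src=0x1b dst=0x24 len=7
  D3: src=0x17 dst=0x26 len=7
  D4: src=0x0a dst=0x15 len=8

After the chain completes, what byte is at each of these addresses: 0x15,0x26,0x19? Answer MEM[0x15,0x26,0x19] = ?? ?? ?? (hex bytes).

MEM[0x15,0x26,0x19] = 53 51 ce

[0] 0x2a->0x24 len=2 : 59 95
[1] 0x18->0x06 len=5 : 6c e4 7d c1 53
[2] 0x1b->0x24 len=7 : c1 53 46 49 22 8f 42
[3] 0x17->0x26 len=7 : 51 6c e4 7d c1 53 46
[4] 0x0a->0x15 len=8 : 53 80 2a 44 ce 2d a9 95
query mem[0x15]=0x53, mem[0x26]=0x51, mem[0x19]=0xce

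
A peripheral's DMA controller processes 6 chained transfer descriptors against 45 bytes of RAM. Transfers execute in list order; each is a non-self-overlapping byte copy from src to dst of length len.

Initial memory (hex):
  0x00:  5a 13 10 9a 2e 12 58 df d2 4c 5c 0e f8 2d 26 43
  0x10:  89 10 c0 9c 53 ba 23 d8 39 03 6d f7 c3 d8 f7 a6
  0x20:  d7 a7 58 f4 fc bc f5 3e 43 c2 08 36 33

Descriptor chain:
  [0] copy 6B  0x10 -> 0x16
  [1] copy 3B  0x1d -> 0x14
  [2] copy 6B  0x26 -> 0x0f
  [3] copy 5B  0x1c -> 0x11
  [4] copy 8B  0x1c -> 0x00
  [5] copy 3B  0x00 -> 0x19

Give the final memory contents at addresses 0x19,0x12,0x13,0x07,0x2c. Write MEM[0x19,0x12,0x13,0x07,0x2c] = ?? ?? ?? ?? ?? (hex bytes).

#0 dst[0x16+6] := {0x89,0x10,0xc0,0x9c,0x53,0xba}
#1 dst[0x14+3] := {0xd8,0xf7,0xa6}
#2 dst[0x0f+6] := {0xf5,0x3e,0x43,0xc2,0x08,0x36}
#3 dst[0x11+5] := {0xc3,0xd8,0xf7,0xa6,0xd7}
#4 dst[0x00+8] := {0xc3,0xd8,0xf7,0xa6,0xd7,0xa7,0x58,0xf4}
#5 dst[0x19+3] := {0xc3,0xd8,0xf7}
query mem[0x19]=0xc3, mem[0x12]=0xd8, mem[0x13]=0xf7, mem[0x07]=0xf4, mem[0x2c]=0x33

MEM[0x19,0x12,0x13,0x07,0x2c] = c3 d8 f7 f4 33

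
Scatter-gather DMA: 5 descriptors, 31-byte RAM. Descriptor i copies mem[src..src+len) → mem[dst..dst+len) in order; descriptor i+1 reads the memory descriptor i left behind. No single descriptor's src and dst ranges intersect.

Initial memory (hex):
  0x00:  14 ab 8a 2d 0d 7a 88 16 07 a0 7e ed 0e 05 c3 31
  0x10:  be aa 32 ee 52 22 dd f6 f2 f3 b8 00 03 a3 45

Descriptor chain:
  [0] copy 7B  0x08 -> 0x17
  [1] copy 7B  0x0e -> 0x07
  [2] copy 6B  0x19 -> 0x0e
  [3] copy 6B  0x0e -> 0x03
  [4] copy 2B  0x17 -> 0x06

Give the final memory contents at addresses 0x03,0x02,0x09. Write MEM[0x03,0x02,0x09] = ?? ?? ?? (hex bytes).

MEM[0x03,0x02,0x09] = 7e 8a be

  after D0: wrote 7B at 0x17 = 07a07eed0e05c3
  after D1: wrote 7B at 0x07 = c331beaa32ee52
  after D2: wrote 6B at 0x0e = 7eed0e05c345
  after D3: wrote 6B at 0x03 = 7eed0e05c345
  after D4: wrote 2B at 0x06 = 07a0
query mem[0x03]=0x7e, mem[0x02]=0x8a, mem[0x09]=0xbe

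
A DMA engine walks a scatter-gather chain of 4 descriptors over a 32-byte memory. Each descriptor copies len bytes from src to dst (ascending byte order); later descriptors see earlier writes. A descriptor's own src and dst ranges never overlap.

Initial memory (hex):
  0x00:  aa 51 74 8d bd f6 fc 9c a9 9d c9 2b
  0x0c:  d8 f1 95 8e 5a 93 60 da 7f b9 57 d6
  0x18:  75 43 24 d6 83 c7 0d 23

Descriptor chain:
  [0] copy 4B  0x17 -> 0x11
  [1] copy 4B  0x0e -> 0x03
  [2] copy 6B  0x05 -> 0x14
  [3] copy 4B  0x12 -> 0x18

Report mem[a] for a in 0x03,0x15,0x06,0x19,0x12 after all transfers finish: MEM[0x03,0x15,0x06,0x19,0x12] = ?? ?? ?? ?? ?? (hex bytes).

MEM[0x03,0x15,0x06,0x19,0x12] = 95 d6 d6 43 75

D0: mem[0x11..0x14] <- [d6 75 43 24]
D1: mem[0x03..0x06] <- [95 8e 5a d6]
D2: mem[0x14..0x19] <- [5a d6 9c a9 9d c9]
D3: mem[0x18..0x1b] <- [75 43 5a d6]
query mem[0x03]=0x95, mem[0x15]=0xd6, mem[0x06]=0xd6, mem[0x19]=0x43, mem[0x12]=0x75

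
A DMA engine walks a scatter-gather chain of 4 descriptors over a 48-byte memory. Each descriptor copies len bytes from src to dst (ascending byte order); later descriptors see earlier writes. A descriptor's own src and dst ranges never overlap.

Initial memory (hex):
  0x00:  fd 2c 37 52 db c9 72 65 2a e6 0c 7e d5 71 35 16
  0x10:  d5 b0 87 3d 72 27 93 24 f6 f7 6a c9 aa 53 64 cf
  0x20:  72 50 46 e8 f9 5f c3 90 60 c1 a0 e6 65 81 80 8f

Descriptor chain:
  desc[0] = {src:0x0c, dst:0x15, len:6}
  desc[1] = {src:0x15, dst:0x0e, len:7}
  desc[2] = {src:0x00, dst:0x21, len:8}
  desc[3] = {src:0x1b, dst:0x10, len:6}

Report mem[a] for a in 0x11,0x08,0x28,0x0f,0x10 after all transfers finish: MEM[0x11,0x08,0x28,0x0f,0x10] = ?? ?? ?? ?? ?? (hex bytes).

MEM[0x11,0x08,0x28,0x0f,0x10] = aa 2a 65 71 c9

  after D0: wrote 6B at 0x15 = d5713516d5b0
  after D1: wrote 7B at 0x0e = d5713516d5b0c9
  after D2: wrote 8B at 0x21 = fd2c3752dbc97265
  after D3: wrote 6B at 0x10 = c9aa5364cf72
query mem[0x11]=0xaa, mem[0x08]=0x2a, mem[0x28]=0x65, mem[0x0f]=0x71, mem[0x10]=0xc9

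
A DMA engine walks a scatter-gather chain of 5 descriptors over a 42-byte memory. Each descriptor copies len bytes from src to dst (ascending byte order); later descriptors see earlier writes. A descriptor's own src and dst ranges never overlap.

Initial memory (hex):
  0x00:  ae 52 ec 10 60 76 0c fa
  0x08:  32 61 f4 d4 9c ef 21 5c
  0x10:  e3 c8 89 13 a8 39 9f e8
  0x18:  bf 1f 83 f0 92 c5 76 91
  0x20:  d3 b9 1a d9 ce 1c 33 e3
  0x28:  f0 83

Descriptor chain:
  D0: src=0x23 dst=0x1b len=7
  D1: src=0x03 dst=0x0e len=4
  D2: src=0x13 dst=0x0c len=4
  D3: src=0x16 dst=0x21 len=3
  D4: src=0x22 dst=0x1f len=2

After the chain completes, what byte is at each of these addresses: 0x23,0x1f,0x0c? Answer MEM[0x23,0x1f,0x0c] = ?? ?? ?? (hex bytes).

MEM[0x23,0x1f,0x0c] = bf e8 13

  after D0: wrote 7B at 0x1b = d9ce1c33e3f083
  after D1: wrote 4B at 0x0e = 1060760c
  after D2: wrote 4B at 0x0c = 13a8399f
  after D3: wrote 3B at 0x21 = 9fe8bf
  after D4: wrote 2B at 0x1f = e8bf
query mem[0x23]=0xbf, mem[0x1f]=0xe8, mem[0x0c]=0x13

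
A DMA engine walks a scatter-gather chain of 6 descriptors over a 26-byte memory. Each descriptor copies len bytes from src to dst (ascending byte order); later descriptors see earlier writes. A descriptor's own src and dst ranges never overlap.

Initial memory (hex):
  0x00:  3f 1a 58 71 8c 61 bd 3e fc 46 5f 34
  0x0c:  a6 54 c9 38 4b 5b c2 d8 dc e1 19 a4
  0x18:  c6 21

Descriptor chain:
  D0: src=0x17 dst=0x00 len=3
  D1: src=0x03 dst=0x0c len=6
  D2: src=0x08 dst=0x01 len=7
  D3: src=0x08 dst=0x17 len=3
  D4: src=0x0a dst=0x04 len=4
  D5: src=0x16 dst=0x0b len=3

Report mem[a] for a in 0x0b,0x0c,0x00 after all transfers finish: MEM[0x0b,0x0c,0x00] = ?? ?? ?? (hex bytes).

#0 dst[0x00+3] := {0xa4,0xc6,0x21}
#1 dst[0x0c+6] := {0x71,0x8c,0x61,0xbd,0x3e,0xfc}
#2 dst[0x01+7] := {0xfc,0x46,0x5f,0x34,0x71,0x8c,0x61}
#3 dst[0x17+3] := {0xfc,0x46,0x5f}
#4 dst[0x04+4] := {0x5f,0x34,0x71,0x8c}
#5 dst[0x0b+3] := {0x19,0xfc,0x46}
query mem[0x0b]=0x19, mem[0x0c]=0xfc, mem[0x00]=0xa4

MEM[0x0b,0x0c,0x00] = 19 fc a4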